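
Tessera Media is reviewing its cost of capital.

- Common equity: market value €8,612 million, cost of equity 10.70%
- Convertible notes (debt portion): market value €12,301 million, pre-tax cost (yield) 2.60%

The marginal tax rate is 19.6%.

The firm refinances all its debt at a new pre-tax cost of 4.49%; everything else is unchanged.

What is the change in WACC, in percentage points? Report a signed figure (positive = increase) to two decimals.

Current WACC:
Total capital V = 8612 + 12301 = 20913.
Equity: weight = 8612/20913 = 0.4118; cost = 10.7%.
Convertible notes (debt portion): weight = 12301/20913 = 0.5882; after-tax cost = 2.6% × (1 − 19.6%) = 2.0904%.
WACC = 0.4118 × 10.7000% + 0.5882 × 2.0904% = 5.6358%.
After the change:
Total capital V = 8612 + 12301 = 20913.
Equity: weight = 8612/20913 = 0.4118; cost = 10.7%.
Convertible notes (debt portion): weight = 12301/20913 = 0.5882; after-tax cost = 4.49% × (1 − 19.6%) = 3.6100%.
WACC = 0.4118 × 10.7000% + 0.5882 × 3.6100% = 6.5296%.
Change in WACC = 6.5296% − 5.6358% = 0.8938 pp.

+0.89 pp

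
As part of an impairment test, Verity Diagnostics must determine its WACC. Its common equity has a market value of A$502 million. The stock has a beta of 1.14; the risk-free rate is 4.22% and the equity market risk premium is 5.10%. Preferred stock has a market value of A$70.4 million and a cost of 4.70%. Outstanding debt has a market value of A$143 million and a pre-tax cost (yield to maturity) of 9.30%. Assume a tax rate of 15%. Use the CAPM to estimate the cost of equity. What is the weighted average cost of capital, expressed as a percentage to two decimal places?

9.08%

Cost of equity via CAPM: Re = 4.22% + 1.14 × 5.1% = 10.0340%.
Total capital V = 502 + 70.4 + 143 = 715.4.
Equity: weight = 502/715.4 = 0.7017; cost = 10.034%.
Preferred: weight = 70.4/715.4 = 0.0984; cost = 4.7%.
Debt: weight = 143/715.4 = 0.1999; after-tax cost = 9.3% × (1 − 15%) = 7.9050%.
WACC = 0.7017 × 10.0340% + 0.0984 × 4.7000% + 0.1999 × 7.9050% = 9.0835%.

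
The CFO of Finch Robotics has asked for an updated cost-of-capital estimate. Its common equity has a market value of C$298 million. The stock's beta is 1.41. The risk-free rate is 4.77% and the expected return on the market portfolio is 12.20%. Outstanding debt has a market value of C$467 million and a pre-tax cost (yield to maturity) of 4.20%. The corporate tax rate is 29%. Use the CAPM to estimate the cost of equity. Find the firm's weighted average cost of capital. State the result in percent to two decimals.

Market risk premium = 12.2% − 4.77% = 7.43%.
Cost of equity via CAPM: Re = 4.77% + 1.41 × 7.43% = 15.2463%.
Total capital V = 298 + 467 = 765.
Equity: weight = 298/765 = 0.3895; cost = 15.2463%.
Debt: weight = 467/765 = 0.6105; after-tax cost = 4.2% × (1 − 29%) = 2.9820%.
WACC = 0.3895 × 15.2463% + 0.6105 × 2.9820% = 7.7595%.

7.76%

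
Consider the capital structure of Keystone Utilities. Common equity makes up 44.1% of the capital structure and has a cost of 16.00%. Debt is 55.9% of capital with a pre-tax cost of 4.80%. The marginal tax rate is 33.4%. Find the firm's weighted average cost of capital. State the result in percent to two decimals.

After-tax cost of debt = 4.8% × (1 − 33.4%) = 3.1968%.
WACC = 0.441 × 16.0000% + 0.559 × 3.1968% = 8.8430%.

8.84%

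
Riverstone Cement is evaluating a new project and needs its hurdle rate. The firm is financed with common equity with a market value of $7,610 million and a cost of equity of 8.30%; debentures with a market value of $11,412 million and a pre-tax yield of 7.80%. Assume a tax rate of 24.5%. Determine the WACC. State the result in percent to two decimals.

Total capital V = 7610 + 11412 = 19022.
Equity: weight = 7610/19022 = 0.4001; cost = 8.3%.
Debentures: weight = 11412/19022 = 0.5999; after-tax cost = 7.8% × (1 − 24.5%) = 5.8890%.
WACC = 0.4001 × 8.3000% + 0.5999 × 5.8890% = 6.8536%.

6.85%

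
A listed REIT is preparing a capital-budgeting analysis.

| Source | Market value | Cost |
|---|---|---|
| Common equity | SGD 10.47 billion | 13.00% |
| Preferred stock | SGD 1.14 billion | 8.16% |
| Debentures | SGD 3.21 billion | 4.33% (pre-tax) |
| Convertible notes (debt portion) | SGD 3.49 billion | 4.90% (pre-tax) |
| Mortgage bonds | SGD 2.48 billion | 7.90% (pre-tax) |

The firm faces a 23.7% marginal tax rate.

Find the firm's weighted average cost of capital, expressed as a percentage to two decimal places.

Total capital V = 10.47 + 1.14 + 3.21 + 3.49 + 2.48 = 20.79.
Equity: weight = 10.47/20.79 = 0.5036; cost = 13%.
Preferred: weight = 1.14/20.79 = 0.0548; cost = 8.16%.
Debentures: weight = 3.21/20.79 = 0.1544; after-tax cost = 4.33% × (1 − 23.7%) = 3.3038%.
Convertible notes (debt portion): weight = 3.49/20.79 = 0.1679; after-tax cost = 4.9% × (1 − 23.7%) = 3.7387%.
Mortgage bonds: weight = 2.48/20.79 = 0.1193; after-tax cost = 7.9% × (1 − 23.7%) = 6.0277%.
WACC = 0.5036 × 13.0000% + 0.0548 × 8.1600% + 0.1544 × 3.3038% + 0.1679 × 3.7387% + 0.1193 × 6.0277% = 8.8511%.

8.85%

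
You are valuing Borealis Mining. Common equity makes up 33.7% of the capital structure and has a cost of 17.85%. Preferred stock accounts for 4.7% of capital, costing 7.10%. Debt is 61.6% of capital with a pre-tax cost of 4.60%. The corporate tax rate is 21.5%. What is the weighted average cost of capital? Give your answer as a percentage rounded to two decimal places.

8.57%

After-tax cost of debt = 4.6% × (1 − 21.5%) = 3.6110%.
WACC = 0.337 × 17.8500% + 0.047 × 7.1000% + 0.616 × 3.6110% = 8.5735%.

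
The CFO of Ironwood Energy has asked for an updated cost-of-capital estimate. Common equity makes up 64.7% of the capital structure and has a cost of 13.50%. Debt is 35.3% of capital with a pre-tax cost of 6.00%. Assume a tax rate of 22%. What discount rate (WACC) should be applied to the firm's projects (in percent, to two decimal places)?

10.39%

After-tax cost of debt = 6% × (1 − 22%) = 4.6800%.
WACC = 0.647 × 13.5000% + 0.353 × 4.6800% = 10.3865%.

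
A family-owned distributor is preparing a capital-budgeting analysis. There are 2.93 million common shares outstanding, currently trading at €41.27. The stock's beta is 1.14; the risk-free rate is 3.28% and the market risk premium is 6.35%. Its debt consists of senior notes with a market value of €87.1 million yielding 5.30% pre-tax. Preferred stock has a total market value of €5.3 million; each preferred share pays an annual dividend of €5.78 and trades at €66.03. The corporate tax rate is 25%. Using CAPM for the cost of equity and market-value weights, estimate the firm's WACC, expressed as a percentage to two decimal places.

Cost of equity via CAPM: Re = 3.28% + 1.14 × 6.35% = 10.5190%.
Cost of preferred: Rp = 5.78 / 66.03 = 8.7536%.
Market value of equity E = 41.27 × 2.93m = 120.9211m.
Total capital V = 120.9211 + 5.3 + 87.1 = 213.3211.
Equity: weight = 120.9211/213.3211 = 0.5669; cost = 10.519%.
Preferred: weight = 5.3/213.3211 = 0.0248; cost = 8.7536%.
Senior notes: weight = 87.1/213.3211 = 0.4083; after-tax cost = 5.3% × (1 − 25%) = 3.9750%.
WACC = 0.5669 × 10.5190% + 0.0248 × 8.7536% + 0.4083 × 3.9750% = 7.8032%.

7.80%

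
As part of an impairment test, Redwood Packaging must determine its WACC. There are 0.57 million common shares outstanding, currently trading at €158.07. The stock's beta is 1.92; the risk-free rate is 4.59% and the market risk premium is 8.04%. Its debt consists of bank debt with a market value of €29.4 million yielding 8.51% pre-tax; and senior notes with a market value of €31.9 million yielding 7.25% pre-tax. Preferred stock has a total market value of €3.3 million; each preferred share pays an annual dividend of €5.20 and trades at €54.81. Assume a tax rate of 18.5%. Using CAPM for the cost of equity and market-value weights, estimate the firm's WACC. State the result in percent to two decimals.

Cost of equity via CAPM: Re = 4.59% + 1.92 × 8.04% = 20.0268%.
Cost of preferred: Rp = 5.2 / 54.81 = 9.4873%.
Market value of equity E = 158.07 × 0.57m = 90.0999m.
Total capital V = 90.0999 + 3.3 + 29.4 + 31.9 = 154.6999.
Equity: weight = 90.0999/154.6999 = 0.5824; cost = 20.0268%.
Preferred: weight = 3.3/154.6999 = 0.0213; cost = 9.4873%.
Bank debt: weight = 29.4/154.6999 = 0.1900; after-tax cost = 8.51% × (1 − 18.5%) = 6.9356%.
Senior notes: weight = 31.9/154.6999 = 0.2062; after-tax cost = 7.25% × (1 − 18.5%) = 5.9087%.
WACC = 0.5824 × 20.0268% + 0.0213 × 9.4873% + 0.1900 × 6.9356% + 0.2062 × 5.9087% = 14.4028%.

14.40%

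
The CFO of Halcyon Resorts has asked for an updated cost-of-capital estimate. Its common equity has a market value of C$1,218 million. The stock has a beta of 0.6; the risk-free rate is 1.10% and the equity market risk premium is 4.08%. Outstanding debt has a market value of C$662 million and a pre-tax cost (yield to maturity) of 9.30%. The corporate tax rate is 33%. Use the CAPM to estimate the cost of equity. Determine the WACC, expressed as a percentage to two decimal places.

4.49%

Cost of equity via CAPM: Re = 1.1% + 0.6 × 4.08% = 3.5480%.
Total capital V = 1218 + 662 = 1880.
Equity: weight = 1218/1880 = 0.6479; cost = 3.548%.
Debt: weight = 662/1880 = 0.3521; after-tax cost = 9.3% × (1 − 33%) = 6.2310%.
WACC = 0.6479 × 3.5480% + 0.3521 × 6.2310% = 4.4928%.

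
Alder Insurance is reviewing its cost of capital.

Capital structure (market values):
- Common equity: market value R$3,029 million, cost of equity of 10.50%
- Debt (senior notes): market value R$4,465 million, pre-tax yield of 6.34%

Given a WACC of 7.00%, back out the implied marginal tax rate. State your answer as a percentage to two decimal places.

Total capital V = 3029 + 4465 = 7494.
Equity weight = 3029/7494 = 0.4042.
Senior notes weight = 4465/7494 = 0.5958.
Equity contribution = 0.4042 × 10.5% = 4.2440%.
Debt contribution must be 7.0% − 4.2440% = 2.7560%.
0.5958 × 6.34% × (1 − T) = 2.7560%  ⇒  (1 − T) = 0.7296.
T = 27.0403%.

27.04%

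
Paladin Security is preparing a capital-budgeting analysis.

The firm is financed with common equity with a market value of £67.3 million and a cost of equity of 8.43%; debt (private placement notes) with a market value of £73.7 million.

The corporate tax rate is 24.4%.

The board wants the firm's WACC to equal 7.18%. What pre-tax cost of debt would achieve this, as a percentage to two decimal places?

7.99%

Total capital V = 67.3 + 73.7 = 141.
Equity weight = 67.3/141 = 0.4773.
Private placement notes weight = 73.7/141 = 0.5227.
Equity contribution = 0.4773 × 8.43% = 4.0237%.
Remaining for debt = 7.18% − 4.0237% = 3.1563%.
Rd × (1 − 24.4%) × 0.5227 = 3.1563%  ⇒  Rd = 7.9875%.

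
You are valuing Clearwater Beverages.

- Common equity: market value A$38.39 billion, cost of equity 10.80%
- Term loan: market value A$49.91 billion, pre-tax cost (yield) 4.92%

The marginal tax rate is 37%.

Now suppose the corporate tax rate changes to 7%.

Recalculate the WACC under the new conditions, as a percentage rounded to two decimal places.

7.28%

After the change:
Total capital V = 38.39 + 49.91 = 88.3.
Equity: weight = 38.39/88.3 = 0.4348; cost = 10.8%.
Term loan: weight = 49.91/88.3 = 0.5652; after-tax cost = 4.92% × (1 − 7%) = 4.5756%.
WACC = 0.4348 × 10.8000% + 0.5652 × 4.5756% = 7.2818%.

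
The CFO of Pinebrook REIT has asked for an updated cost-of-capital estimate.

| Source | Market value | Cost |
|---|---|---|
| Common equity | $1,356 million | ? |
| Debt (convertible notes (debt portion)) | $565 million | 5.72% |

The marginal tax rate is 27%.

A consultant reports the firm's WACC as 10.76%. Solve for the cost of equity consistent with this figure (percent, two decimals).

Total capital V = 1356 + 565 = 1921.
Equity weight = 1356/1921 = 0.7059.
Convertible notes (debt portion) weight = 565/1921 = 0.2941.
Debt contribution = 0.2941 × 5.72% × (1 − 27%) = 1.2281%.
Required equity contribution = 10.76% − 1.2281% = 9.5319%.
Re = 9.5319% / 0.7059 = 13.5035%.

13.50%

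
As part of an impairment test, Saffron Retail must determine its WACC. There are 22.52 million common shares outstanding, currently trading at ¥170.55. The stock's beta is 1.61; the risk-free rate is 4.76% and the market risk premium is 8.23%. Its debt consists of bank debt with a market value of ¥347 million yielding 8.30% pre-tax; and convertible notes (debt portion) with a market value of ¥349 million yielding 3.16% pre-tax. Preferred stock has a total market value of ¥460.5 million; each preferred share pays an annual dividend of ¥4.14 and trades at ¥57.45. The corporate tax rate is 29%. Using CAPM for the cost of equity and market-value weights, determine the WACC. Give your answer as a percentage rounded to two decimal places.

Cost of equity via CAPM: Re = 4.76% + 1.61 × 8.23% = 18.0103%.
Cost of preferred: Rp = 4.14 / 57.45 = 7.2063%.
Market value of equity E = 170.55 × 22.52m = 3840.786m.
Total capital V = 3840.786 + 460.5 + 347 + 349 = 4997.286.
Equity: weight = 3840.786/4997.286 = 0.7686; cost = 18.0103%.
Preferred: weight = 460.5/4997.286 = 0.0922; cost = 7.2063%.
Bank debt: weight = 347/4997.286 = 0.0694; after-tax cost = 8.3% × (1 − 29%) = 5.8930%.
Convertible notes (debt portion): weight = 349/4997.286 = 0.0698; after-tax cost = 3.16% × (1 − 29%) = 2.2436%.
WACC = 0.7686 × 18.0103% + 0.0922 × 7.2063% + 0.0694 × 5.8930% + 0.0698 × 2.2436% = 15.0722%.

15.07%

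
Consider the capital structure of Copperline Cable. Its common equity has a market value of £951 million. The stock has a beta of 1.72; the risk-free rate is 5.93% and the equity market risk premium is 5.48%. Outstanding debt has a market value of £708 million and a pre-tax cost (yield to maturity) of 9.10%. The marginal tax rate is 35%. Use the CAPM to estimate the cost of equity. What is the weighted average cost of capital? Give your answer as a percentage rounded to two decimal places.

11.33%

Cost of equity via CAPM: Re = 5.93% + 1.72 × 5.48% = 15.3556%.
Total capital V = 951 + 708 = 1659.
Equity: weight = 951/1659 = 0.5732; cost = 15.3556%.
Debt: weight = 708/1659 = 0.4268; after-tax cost = 9.1% × (1 − 35%) = 5.9150%.
WACC = 0.5732 × 15.3556% + 0.4268 × 5.9150% = 11.3267%.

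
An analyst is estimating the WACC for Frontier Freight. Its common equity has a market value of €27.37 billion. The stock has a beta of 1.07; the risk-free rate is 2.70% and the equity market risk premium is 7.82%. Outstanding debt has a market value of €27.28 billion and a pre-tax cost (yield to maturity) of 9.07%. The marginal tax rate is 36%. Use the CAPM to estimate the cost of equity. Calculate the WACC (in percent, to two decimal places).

8.44%

Cost of equity via CAPM: Re = 2.7% + 1.07 × 7.82% = 11.0674%.
Total capital V = 27.37 + 27.28 = 54.65.
Equity: weight = 27.37/54.65 = 0.5008; cost = 11.0674%.
Debt: weight = 27.28/54.65 = 0.4992; after-tax cost = 9.07% × (1 − 36%) = 5.8048%.
WACC = 0.5008 × 11.0674% + 0.4992 × 5.8048% = 8.4404%.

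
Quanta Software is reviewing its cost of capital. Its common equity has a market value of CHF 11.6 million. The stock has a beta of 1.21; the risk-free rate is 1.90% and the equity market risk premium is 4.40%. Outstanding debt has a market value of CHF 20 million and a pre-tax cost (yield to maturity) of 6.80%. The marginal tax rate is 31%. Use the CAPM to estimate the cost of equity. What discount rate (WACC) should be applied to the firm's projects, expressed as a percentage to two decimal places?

5.62%

Cost of equity via CAPM: Re = 1.9% + 1.21 × 4.4% = 7.2240%.
Total capital V = 11.6 + 20 = 31.6.
Equity: weight = 11.6/31.6 = 0.3671; cost = 7.224%.
Debt: weight = 20/31.6 = 0.6329; after-tax cost = 6.8% × (1 − 31%) = 4.6920%.
WACC = 0.3671 × 7.2240% + 0.6329 × 4.6920% = 5.6215%.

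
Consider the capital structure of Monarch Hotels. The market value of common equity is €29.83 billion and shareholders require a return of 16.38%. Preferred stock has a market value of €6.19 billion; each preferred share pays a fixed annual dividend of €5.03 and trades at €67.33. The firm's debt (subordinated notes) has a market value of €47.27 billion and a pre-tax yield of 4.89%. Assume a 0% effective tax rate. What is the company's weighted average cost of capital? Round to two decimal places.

9.20%

Cost of preferred: Rp = 5.03 / 67.33 = 7.4707%.
Total capital V = 29.83 + 6.19 + 47.27 = 83.29.
Equity: weight = 29.83/83.29 = 0.3581; cost = 16.38%.
Preferred: weight = 6.19/83.29 = 0.0743; cost = 7.4707%.
Subordinated notes: weight = 47.27/83.29 = 0.5675; after-tax cost = 4.89% × (1 − 0%) = 4.8900%.
WACC = 0.3581 × 16.3800% + 0.0743 × 7.4707% + 0.5675 × 4.8900% = 9.1969%.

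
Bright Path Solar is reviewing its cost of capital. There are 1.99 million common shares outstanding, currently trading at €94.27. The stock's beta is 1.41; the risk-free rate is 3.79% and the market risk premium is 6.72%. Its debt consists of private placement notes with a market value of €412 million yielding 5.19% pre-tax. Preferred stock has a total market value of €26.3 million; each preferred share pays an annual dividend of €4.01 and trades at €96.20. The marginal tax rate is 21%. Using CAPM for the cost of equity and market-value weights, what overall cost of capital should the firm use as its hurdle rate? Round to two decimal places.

6.85%

Cost of equity via CAPM: Re = 3.79% + 1.41 × 6.72% = 13.2652%.
Cost of preferred: Rp = 4.01 / 96.2 = 4.1684%.
Market value of equity E = 94.27 × 1.99m = 187.5973m.
Total capital V = 187.5973 + 26.3 + 412 = 625.8973.
Equity: weight = 187.5973/625.8973 = 0.2997; cost = 13.2652%.
Preferred: weight = 26.3/625.8973 = 0.0420; cost = 4.1684%.
Private placement notes: weight = 412/625.8973 = 0.6583; after-tax cost = 5.19% × (1 − 21%) = 4.1001%.
WACC = 0.2997 × 13.2652% + 0.0420 × 4.1684% + 0.6583 × 4.1001% = 6.8500%.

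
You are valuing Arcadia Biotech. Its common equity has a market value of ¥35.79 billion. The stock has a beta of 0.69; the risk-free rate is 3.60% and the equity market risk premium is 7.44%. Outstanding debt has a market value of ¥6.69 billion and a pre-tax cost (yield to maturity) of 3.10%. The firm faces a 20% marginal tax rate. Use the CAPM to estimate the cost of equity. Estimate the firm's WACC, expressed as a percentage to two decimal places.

Cost of equity via CAPM: Re = 3.6% + 0.69 × 7.44% = 8.7336%.
Total capital V = 35.79 + 6.69 = 42.48.
Equity: weight = 35.79/42.48 = 0.8425; cost = 8.7336%.
Debt: weight = 6.69/42.48 = 0.1575; after-tax cost = 3.1% × (1 − 20%) = 2.4800%.
WACC = 0.8425 × 8.7336% + 0.1575 × 2.4800% = 7.7487%.

7.75%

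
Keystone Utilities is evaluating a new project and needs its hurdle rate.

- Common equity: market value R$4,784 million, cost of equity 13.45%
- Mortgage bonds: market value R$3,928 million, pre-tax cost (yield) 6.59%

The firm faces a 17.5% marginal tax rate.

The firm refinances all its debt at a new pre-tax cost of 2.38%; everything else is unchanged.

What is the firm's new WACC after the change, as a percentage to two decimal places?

After the change:
Total capital V = 4784 + 3928 = 8712.
Equity: weight = 4784/8712 = 0.5491; cost = 13.45%.
Mortgage bonds: weight = 3928/8712 = 0.4509; after-tax cost = 2.38% × (1 − 17.5%) = 1.9635%.
WACC = 0.5491 × 13.4500% + 0.4509 × 1.9635% = 8.2711%.

8.27%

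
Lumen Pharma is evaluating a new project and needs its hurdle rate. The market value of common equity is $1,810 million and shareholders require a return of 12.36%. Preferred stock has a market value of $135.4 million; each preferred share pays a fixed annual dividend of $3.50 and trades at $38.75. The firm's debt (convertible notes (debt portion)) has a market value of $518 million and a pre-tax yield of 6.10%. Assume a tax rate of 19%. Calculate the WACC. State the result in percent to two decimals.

10.62%

Cost of preferred: Rp = 3.5 / 38.75 = 9.0323%.
Total capital V = 1810 + 135.4 + 518 = 2463.4.
Equity: weight = 1810/2463.4 = 0.7348; cost = 12.36%.
Preferred: weight = 135.4/2463.4 = 0.0550; cost = 9.0323%.
Convertible notes (debt portion): weight = 518/2463.4 = 0.2103; after-tax cost = 6.1% × (1 − 19%) = 4.9410%.
WACC = 0.7348 × 12.3600% + 0.0550 × 9.0323% + 0.2103 × 4.9410% = 10.6170%.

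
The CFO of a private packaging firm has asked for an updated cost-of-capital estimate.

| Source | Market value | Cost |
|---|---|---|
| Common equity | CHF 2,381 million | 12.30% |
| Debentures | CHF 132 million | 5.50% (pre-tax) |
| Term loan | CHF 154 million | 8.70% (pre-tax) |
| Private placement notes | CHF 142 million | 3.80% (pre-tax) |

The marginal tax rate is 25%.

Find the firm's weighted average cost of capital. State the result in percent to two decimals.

Total capital V = 2381 + 132 + 154 + 142 = 2809.
Equity: weight = 2381/2809 = 0.8476; cost = 12.3%.
Debentures: weight = 132/2809 = 0.0470; after-tax cost = 5.5% × (1 − 25%) = 4.1250%.
Term loan: weight = 154/2809 = 0.0548; after-tax cost = 8.7% × (1 − 25%) = 6.5250%.
Private placement notes: weight = 142/2809 = 0.0506; after-tax cost = 3.8% × (1 − 25%) = 2.8500%.
WACC = 0.8476 × 12.3000% + 0.0470 × 4.1250% + 0.0548 × 6.5250% + 0.0506 × 2.8500% = 11.1215%.

11.12%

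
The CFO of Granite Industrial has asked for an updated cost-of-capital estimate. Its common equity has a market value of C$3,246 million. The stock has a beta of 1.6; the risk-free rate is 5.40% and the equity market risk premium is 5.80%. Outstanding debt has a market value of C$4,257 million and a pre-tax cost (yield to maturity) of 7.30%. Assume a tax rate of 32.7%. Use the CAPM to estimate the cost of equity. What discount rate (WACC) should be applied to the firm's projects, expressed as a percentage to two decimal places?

9.14%

Cost of equity via CAPM: Re = 5.4% + 1.6 × 5.8% = 14.6800%.
Total capital V = 3246 + 4257 = 7503.
Equity: weight = 3246/7503 = 0.4326; cost = 14.68%.
Debt: weight = 4257/7503 = 0.5674; after-tax cost = 7.3% × (1 − 32.7%) = 4.9129%.
WACC = 0.4326 × 14.6800% + 0.5674 × 4.9129% = 9.1384%.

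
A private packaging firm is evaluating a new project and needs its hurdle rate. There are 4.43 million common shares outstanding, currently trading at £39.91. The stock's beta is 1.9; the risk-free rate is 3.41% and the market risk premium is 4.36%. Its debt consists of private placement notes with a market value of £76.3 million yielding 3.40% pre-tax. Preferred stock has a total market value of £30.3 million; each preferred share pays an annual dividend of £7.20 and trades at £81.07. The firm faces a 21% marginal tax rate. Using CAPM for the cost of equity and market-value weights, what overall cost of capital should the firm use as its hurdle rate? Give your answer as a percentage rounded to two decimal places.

8.97%

Cost of equity via CAPM: Re = 3.41% + 1.9 × 4.36% = 11.6940%.
Cost of preferred: Rp = 7.2 / 81.07 = 8.8812%.
Market value of equity E = 39.91 × 4.43m = 176.8013m.
Total capital V = 176.8013 + 30.3 + 76.3 = 283.4013.
Equity: weight = 176.8013/283.4013 = 0.6239; cost = 11.694%.
Preferred: weight = 30.3/283.4013 = 0.1069; cost = 8.8812%.
Private placement notes: weight = 76.3/283.4013 = 0.2692; after-tax cost = 3.4% × (1 − 21%) = 2.6860%.
WACC = 0.6239 × 11.6940% + 0.1069 × 8.8812% + 0.2692 × 2.6860% = 8.9680%.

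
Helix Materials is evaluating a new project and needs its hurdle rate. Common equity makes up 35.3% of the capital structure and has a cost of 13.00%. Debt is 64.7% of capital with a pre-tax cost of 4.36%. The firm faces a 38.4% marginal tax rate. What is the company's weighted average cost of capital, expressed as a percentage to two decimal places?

6.33%

After-tax cost of debt = 4.36% × (1 − 38.4%) = 2.6858%.
WACC = 0.353 × 13.0000% + 0.647 × 2.6858% = 6.3267%.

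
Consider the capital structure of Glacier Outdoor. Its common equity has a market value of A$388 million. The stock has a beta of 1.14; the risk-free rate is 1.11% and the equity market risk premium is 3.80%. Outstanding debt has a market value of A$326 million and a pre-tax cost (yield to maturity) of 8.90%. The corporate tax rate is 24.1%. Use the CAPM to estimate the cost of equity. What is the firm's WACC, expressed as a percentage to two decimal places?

Cost of equity via CAPM: Re = 1.11% + 1.14 × 3.8% = 5.4420%.
Total capital V = 388 + 326 = 714.
Equity: weight = 388/714 = 0.5434; cost = 5.442%.
Debt: weight = 326/714 = 0.4566; after-tax cost = 8.9% × (1 − 24.1%) = 6.7551%.
WACC = 0.5434 × 5.4420% + 0.4566 × 6.7551% = 6.0415%.

6.04%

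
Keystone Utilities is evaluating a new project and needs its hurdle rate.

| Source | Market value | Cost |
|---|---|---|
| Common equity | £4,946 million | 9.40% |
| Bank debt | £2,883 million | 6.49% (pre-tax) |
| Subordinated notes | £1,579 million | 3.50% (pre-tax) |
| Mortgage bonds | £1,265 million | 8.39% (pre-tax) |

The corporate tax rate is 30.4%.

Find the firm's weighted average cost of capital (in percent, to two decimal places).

Total capital V = 4946 + 2883 + 1579 + 1265 = 10673.
Equity: weight = 4946/10673 = 0.4634; cost = 9.4%.
Bank debt: weight = 2883/10673 = 0.2701; after-tax cost = 6.49% × (1 − 30.4%) = 4.5170%.
Subordinated notes: weight = 1579/10673 = 0.1479; after-tax cost = 3.5% × (1 − 30.4%) = 2.4360%.
Mortgage bonds: weight = 1265/10673 = 0.1185; after-tax cost = 8.39% × (1 − 30.4%) = 5.8394%.
WACC = 0.4634 × 9.4000% + 0.2701 × 4.5170% + 0.1479 × 2.4360% + 0.1185 × 5.8394% = 6.6287%.

6.63%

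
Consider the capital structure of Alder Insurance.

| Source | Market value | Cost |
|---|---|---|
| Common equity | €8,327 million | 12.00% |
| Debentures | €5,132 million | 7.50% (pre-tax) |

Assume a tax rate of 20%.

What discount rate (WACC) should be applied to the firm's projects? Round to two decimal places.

Total capital V = 8327 + 5132 = 13459.
Equity: weight = 8327/13459 = 0.6187; cost = 12%.
Debentures: weight = 5132/13459 = 0.3813; after-tax cost = 7.5% × (1 − 20%) = 6.0000%.
WACC = 0.6187 × 12.0000% + 0.3813 × 6.0000% = 9.7122%.

9.71%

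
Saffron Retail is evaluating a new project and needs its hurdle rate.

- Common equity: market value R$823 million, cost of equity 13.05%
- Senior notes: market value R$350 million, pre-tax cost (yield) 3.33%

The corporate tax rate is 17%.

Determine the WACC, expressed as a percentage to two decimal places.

9.98%

Total capital V = 823 + 350 = 1173.
Equity: weight = 823/1173 = 0.7016; cost = 13.05%.
Senior notes: weight = 350/1173 = 0.2984; after-tax cost = 3.33% × (1 − 17%) = 2.7639%.
WACC = 0.7016 × 13.0500% + 0.2984 × 2.7639% = 9.9808%.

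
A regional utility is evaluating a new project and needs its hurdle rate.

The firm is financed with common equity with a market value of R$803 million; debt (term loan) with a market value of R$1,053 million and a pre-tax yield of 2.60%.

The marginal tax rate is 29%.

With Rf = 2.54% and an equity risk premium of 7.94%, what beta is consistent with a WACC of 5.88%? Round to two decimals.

1.09

Total capital V = 803 + 1053 = 1856.
Equity weight = 803/1856 = 0.4327.
Term loan weight = 1053/1856 = 0.5673.
Debt contribution = 0.5673 × 2.6% × (1 − 29%) = 1.0473%.
Required equity contribution = 5.88% − 1.0473% = 4.8327%  ⇒  Re = 11.1699%.
CAPM: 11.1699% = 2.54% + β × 7.94%  ⇒  β = 1.0869.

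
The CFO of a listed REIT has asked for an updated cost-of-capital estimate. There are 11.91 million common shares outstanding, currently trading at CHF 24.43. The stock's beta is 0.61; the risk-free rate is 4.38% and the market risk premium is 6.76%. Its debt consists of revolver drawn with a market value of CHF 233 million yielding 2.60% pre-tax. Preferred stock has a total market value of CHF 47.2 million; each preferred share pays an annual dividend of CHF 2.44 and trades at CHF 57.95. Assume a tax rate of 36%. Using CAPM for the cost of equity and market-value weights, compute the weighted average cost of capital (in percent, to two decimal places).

Cost of equity via CAPM: Re = 4.38% + 0.61 × 6.76% = 8.5036%.
Cost of preferred: Rp = 2.44 / 57.95 = 4.2105%.
Market value of equity E = 24.43 × 11.91m = 290.9613m.
Total capital V = 290.9613 + 47.2 + 233 = 571.1613.
Equity: weight = 290.9613/571.1613 = 0.5094; cost = 8.5036%.
Preferred: weight = 47.2/571.1613 = 0.0826; cost = 4.2105%.
Revolver drawn: weight = 233/571.1613 = 0.4079; after-tax cost = 2.6% × (1 − 36%) = 1.6640%.
WACC = 0.5094 × 8.5036% + 0.0826 × 4.2105% + 0.4079 × 1.6640% = 5.3587%.

5.36%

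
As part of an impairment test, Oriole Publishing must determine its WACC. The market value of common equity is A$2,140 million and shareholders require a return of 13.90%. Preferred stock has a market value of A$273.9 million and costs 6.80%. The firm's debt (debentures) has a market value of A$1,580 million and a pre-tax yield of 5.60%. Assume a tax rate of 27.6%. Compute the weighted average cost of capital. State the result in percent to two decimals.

9.52%

Total capital V = 2140 + 273.9 + 1580 = 3993.9.
Equity: weight = 2140/3993.9 = 0.5358; cost = 13.9%.
Preferred: weight = 273.9/3993.9 = 0.0686; cost = 6.8%.
Debentures: weight = 1580/3993.9 = 0.3956; after-tax cost = 5.6% × (1 − 27.6%) = 4.0544%.
WACC = 0.5358 × 13.9000% + 0.0686 × 6.8000% + 0.3956 × 4.0544% = 9.5181%.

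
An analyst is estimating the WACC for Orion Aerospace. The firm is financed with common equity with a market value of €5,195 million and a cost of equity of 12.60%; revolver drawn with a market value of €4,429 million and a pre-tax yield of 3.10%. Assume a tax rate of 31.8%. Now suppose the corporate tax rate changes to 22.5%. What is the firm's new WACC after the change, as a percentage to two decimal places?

7.91%

After the change:
Total capital V = 5195 + 4429 = 9624.
Equity: weight = 5195/9624 = 0.5398; cost = 12.6%.
Revolver drawn: weight = 4429/9624 = 0.4602; after-tax cost = 3.1% × (1 − 22.5%) = 2.4025%.
WACC = 0.5398 × 12.6000% + 0.4602 × 2.4025% = 7.9071%.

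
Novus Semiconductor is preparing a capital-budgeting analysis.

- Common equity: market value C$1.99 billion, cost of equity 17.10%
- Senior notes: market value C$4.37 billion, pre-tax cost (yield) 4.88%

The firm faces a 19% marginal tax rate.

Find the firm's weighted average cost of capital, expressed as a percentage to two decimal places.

Total capital V = 1.99 + 4.37 = 6.36.
Equity: weight = 1.99/6.36 = 0.3129; cost = 17.1%.
Senior notes: weight = 4.37/6.36 = 0.6871; after-tax cost = 4.88% × (1 − 19%) = 3.9528%.
WACC = 0.3129 × 17.1000% + 0.6871 × 3.9528% = 8.0665%.

8.07%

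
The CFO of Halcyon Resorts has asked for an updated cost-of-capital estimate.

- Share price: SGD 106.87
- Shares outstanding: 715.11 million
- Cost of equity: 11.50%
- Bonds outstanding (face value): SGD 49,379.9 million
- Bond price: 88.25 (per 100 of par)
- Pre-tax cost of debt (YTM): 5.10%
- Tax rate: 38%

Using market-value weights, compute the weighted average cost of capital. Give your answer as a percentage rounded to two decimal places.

8.47%

Market value of equity E = 106.87 × 715.11m = 76423.8057m. Market value of debt D = 49379.9m × 88.25/100 = 43577.76175m.
Total capital V = 76423.8057 + 43577.76175 = 120001.56745.
Equity: weight = 76423.8057/120001.56745 = 0.6369; cost = 11.5%.
Bonds outstanding: weight = 43577.76175/120001.56745 = 0.3631; after-tax cost = 5.1% × (1 − 38%) = 3.1620%.
WACC = 0.6369 × 11.5000% + 0.3631 × 3.1620% = 8.4721%.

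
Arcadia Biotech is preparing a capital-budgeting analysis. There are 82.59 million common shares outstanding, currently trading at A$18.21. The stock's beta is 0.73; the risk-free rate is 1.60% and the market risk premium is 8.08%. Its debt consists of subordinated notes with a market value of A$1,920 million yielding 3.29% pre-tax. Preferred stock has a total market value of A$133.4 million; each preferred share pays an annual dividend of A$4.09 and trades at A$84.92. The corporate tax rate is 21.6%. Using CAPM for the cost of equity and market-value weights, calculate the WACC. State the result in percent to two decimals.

4.74%

Cost of equity via CAPM: Re = 1.6% + 0.73 × 8.08% = 7.4984%.
Cost of preferred: Rp = 4.09 / 84.92 = 4.8163%.
Market value of equity E = 18.21 × 82.59m = 1503.9639m.
Total capital V = 1503.9639 + 133.4 + 1920 = 3557.3639.
Equity: weight = 1503.9639/3557.3639 = 0.4228; cost = 7.4984%.
Preferred: weight = 133.4/3557.3639 = 0.0375; cost = 4.8163%.
Subordinated notes: weight = 1920/3557.3639 = 0.5397; after-tax cost = 3.29% × (1 − 21.6%) = 2.5794%.
WACC = 0.4228 × 7.4984% + 0.0375 × 4.8163% + 0.5397 × 2.5794% = 4.7429%.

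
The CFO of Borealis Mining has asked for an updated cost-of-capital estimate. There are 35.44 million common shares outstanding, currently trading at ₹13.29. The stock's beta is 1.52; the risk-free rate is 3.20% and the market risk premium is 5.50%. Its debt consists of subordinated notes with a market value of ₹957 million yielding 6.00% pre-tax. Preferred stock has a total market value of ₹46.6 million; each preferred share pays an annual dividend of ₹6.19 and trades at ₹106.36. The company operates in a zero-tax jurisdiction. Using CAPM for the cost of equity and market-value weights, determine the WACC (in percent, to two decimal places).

7.77%

Cost of equity via CAPM: Re = 3.2% + 1.52 × 5.5% = 11.5600%.
Cost of preferred: Rp = 6.19 / 106.36 = 5.8199%.
Market value of equity E = 13.29 × 35.44m = 470.9976m.
Total capital V = 470.9976 + 46.6 + 957 = 1474.5976.
Equity: weight = 470.9976/1474.5976 = 0.3194; cost = 11.56%.
Preferred: weight = 46.6/1474.5976 = 0.0316; cost = 5.8199%.
Subordinated notes: weight = 957/1474.5976 = 0.6490; after-tax cost = 6% × (1 − 0%) = 6.0000%.
WACC = 0.3194 × 11.5600% + 0.0316 × 5.8199% + 0.6490 × 6.0000% = 7.7702%.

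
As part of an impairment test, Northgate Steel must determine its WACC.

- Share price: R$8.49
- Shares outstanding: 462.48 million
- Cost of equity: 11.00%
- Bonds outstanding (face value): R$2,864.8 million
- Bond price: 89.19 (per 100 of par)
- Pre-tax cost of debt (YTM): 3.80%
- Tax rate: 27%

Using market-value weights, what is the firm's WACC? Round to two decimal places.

Market value of equity E = 8.49 × 462.48m = 3926.4552m. Market value of debt D = 2864.8m × 89.19/100 = 2555.11512m.
Total capital V = 3926.4552 + 2555.11512 = 6481.57032.
Equity: weight = 3926.4552/6481.57032 = 0.6058; cost = 11%.
Bonds outstanding: weight = 2555.11512/6481.57032 = 0.3942; after-tax cost = 3.8% × (1 − 27%) = 2.7740%.
WACC = 0.6058 × 11.0000% + 0.3942 × 2.7740% = 7.7572%.

7.76%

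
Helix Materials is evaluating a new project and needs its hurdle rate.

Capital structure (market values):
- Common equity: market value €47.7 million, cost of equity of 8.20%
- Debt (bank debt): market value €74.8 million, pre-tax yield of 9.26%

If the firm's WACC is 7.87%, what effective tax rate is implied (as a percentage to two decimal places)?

17.28%

Total capital V = 47.7 + 74.8 = 122.5.
Equity weight = 47.7/122.5 = 0.3894.
Bank debt weight = 74.8/122.5 = 0.6106.
Equity contribution = 0.3894 × 8.2% = 3.1930%.
Debt contribution must be 7.87% − 3.1930% = 4.6770%.
0.6106 × 9.26% × (1 − T) = 4.6770%  ⇒  (1 − T) = 0.8272.
T = 17.2834%.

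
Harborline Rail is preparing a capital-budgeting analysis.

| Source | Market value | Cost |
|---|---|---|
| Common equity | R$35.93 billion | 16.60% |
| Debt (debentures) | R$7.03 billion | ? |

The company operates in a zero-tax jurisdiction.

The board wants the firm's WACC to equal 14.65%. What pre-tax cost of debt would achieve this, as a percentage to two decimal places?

Total capital V = 35.93 + 7.03 = 42.96.
Equity weight = 35.93/42.96 = 0.8364.
Debentures weight = 7.03/42.96 = 0.1636.
Equity contribution = 0.8364 × 16.6% = 13.8836%.
Remaining for debt = 14.65% − 13.8836% = 0.7664%.
Rd × (1 − 0%) × 0.1636 = 0.7664%  ⇒  Rd = 4.6836%.

4.68%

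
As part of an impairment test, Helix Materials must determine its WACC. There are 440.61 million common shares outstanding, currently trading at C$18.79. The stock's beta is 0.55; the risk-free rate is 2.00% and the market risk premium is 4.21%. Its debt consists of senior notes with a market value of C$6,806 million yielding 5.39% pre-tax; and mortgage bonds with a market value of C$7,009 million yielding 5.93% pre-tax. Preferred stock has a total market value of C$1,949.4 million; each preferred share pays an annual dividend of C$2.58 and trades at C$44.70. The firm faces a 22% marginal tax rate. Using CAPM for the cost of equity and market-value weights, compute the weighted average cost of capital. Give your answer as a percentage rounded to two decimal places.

Cost of equity via CAPM: Re = 2.0% + 0.55 × 4.21% = 4.3155%.
Cost of preferred: Rp = 2.58 / 44.7 = 5.7718%.
Market value of equity E = 18.79 × 440.61m = 8279.0619m.
Total capital V = 8279.0619 + 1949.4 + 6806 + 7009 = 24043.4619.
Equity: weight = 8279.0619/24043.4619 = 0.3443; cost = 4.3155%.
Preferred: weight = 1949.4/24043.4619 = 0.0811; cost = 5.7718%.
Senior notes: weight = 6806/24043.4619 = 0.2831; after-tax cost = 5.39% × (1 − 22%) = 4.2042%.
Mortgage bonds: weight = 7009/24043.4619 = 0.2915; after-tax cost = 5.93% × (1 − 22%) = 4.6254%.
WACC = 0.3443 × 4.3155% + 0.0811 × 5.7718% + 0.2831 × 4.2042% + 0.2915 × 4.6254% = 4.4924%.

4.49%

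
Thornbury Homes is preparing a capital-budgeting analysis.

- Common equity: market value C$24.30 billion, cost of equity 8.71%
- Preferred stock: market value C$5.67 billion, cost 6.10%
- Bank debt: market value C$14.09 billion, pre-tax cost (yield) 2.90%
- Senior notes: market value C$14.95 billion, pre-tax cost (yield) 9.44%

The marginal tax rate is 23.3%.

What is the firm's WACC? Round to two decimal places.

Total capital V = 24.3 + 5.67 + 14.09 + 14.95 = 59.01.
Equity: weight = 24.3/59.01 = 0.4118; cost = 8.71%.
Preferred: weight = 5.67/59.01 = 0.0961; cost = 6.1%.
Bank debt: weight = 14.09/59.01 = 0.2388; after-tax cost = 2.9% × (1 − 23.3%) = 2.2243%.
Senior notes: weight = 14.95/59.01 = 0.2533; after-tax cost = 9.44% × (1 − 23.3%) = 7.2405%.
WACC = 0.4118 × 8.7100% + 0.0961 × 6.1000% + 0.2388 × 2.2243% + 0.2533 × 7.2405% = 6.5383%.

6.54%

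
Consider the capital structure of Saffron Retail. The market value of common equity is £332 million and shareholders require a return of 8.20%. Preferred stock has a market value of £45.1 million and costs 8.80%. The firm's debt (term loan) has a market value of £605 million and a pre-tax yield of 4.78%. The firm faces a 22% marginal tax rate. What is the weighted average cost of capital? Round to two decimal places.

5.47%

Total capital V = 332 + 45.1 + 605 = 982.1.
Equity: weight = 332/982.1 = 0.3381; cost = 8.2%.
Preferred: weight = 45.1/982.1 = 0.0459; cost = 8.8%.
Term loan: weight = 605/982.1 = 0.6160; after-tax cost = 4.78% × (1 − 22%) = 3.7284%.
WACC = 0.3381 × 8.2000% + 0.0459 × 8.8000% + 0.6160 × 3.7284% = 5.4729%.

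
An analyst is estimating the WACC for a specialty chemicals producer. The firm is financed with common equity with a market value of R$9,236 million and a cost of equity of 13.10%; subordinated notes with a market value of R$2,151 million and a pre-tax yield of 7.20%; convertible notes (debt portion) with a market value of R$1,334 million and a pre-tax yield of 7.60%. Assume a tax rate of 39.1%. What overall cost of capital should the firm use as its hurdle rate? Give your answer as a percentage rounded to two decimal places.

10.74%

Total capital V = 9236 + 2151 + 1334 = 12721.
Equity: weight = 9236/12721 = 0.7260; cost = 13.1%.
Subordinated notes: weight = 2151/12721 = 0.1691; after-tax cost = 7.2% × (1 − 39.1%) = 4.3848%.
Convertible notes (debt portion): weight = 1334/12721 = 0.1049; after-tax cost = 7.6% × (1 − 39.1%) = 4.6284%.
WACC = 0.7260 × 13.1000% + 0.1691 × 4.3848% + 0.1049 × 4.6284% = 10.7380%.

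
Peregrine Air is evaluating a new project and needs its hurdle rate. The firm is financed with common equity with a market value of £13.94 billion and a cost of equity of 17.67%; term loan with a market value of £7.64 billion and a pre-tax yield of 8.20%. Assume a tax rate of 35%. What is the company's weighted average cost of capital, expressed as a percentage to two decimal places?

13.30%

Total capital V = 13.94 + 7.64 = 21.58.
Equity: weight = 13.94/21.58 = 0.6460; cost = 17.67%.
Term loan: weight = 7.64/21.58 = 0.3540; after-tax cost = 8.2% × (1 − 35%) = 5.3300%.
WACC = 0.6460 × 17.6700% + 0.3540 × 5.3300% = 13.3013%.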